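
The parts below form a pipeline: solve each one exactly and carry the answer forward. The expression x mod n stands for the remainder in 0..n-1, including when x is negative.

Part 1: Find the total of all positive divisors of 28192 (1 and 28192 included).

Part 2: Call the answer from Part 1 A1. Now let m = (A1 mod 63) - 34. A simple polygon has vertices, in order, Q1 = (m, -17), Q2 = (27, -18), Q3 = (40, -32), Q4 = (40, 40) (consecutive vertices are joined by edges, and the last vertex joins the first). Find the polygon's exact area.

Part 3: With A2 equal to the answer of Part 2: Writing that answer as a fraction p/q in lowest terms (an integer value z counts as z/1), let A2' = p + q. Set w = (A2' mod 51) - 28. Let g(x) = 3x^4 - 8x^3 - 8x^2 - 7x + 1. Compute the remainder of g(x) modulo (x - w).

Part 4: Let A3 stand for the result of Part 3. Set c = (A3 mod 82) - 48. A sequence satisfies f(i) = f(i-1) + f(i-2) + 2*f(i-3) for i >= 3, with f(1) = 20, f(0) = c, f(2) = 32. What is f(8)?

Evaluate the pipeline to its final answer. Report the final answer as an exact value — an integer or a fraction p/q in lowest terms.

1508

Part 1: 28192 = 2^5 * 881; sigma = (1 + 2 + 4 + 8 + 16 + 32) * (1 + 881) = 63 * 882 = 55566; answer 55566
Part 2: A1 = 55566; m = -34; cross terms: (-34*-18 - 27*-17)=1071, (27*-32 - 40*-18)=-144, (40*40 - 40*-32)=2880, (40*-17 - -34*40)=680; twice the area = |4487| = 4487; area = 4487/2; answer 4487/2
Part 3: A2 = 4487/2; threaded value p + q = 4489; w = -27; remainder = value at the root: 3*(-27)^4 - 8*(-27)^3 - 8*(-27)^2 - 7*(-27)^1 + 1 = (1594323) + (157464) + (-5832) + (189) + (1) = 1746145; answer 1746145
Part 4: A3 = 1746145; c = -11; f(3) = 1*(32) + 1*(20) + 2*(-11) = 30; iterating: f(3)=30, f(4)=102, f(5)=196, f(6)=358, f(7)=758, f(8)=1508; answer 1508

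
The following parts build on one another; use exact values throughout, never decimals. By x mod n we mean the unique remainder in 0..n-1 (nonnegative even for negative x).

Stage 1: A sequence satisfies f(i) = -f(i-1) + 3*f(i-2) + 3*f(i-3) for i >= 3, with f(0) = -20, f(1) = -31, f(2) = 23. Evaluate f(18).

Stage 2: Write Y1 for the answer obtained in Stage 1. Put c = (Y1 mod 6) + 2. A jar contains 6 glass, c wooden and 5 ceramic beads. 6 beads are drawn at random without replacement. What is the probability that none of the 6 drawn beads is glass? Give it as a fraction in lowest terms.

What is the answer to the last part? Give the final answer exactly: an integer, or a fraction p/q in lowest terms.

Stage 1: f(3) = -1*(23) + 3*(-31) + 3*(-20) = -176; iterating: f(3)=-176, f(4)=152, f(5)=-611, f(6)=539, f(7)=-1916, f(8)=1700, f(9)=-5831, f(10)=5183, f(11)=-17576, f(12)=15632, f(13)=-52811, f(14)=46979, f(15)=-158516, f(16)=141020, f(17)=-475631, f(18)=423143; answer 423143
Stage 2: Y1 = 423143; c = 7; total draws C(18,6) = 18564; favorable C(12,6) = 924; P = 11/221; answer 11/221

11/221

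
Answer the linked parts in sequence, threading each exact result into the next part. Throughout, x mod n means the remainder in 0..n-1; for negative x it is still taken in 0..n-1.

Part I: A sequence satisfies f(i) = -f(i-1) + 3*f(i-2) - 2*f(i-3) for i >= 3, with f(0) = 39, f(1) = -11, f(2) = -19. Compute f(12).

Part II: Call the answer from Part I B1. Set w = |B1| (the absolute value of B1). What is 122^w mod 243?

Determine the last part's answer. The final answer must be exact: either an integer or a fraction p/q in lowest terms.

Part I: f(3) = -1*(-19) + 3*(-11) - 2*(39) = -92; iterating: f(3)=-92, f(4)=57, f(5)=-295, f(6)=650, f(7)=-1649, f(8)=4189, f(9)=-10436, f(10)=26301, f(11)=-65987, f(12)=165762; answer 165762
Part II: B1 = 165762; w = 165762; squarings mod 243: 122^1=122, 122^2=61, 122^4=76, 122^8=187, 122^16=220, 122^32=43, 122^64=148, 122^128=34, 122^256=184, 122^512=79, 122^1024=166, 122^2048=97, 122^4096=175, 122^8192=7, 122^16384=49, 122^32768=214, 122^65536=112, 122^131072=151; 122^165762 = 122^2 * 122^128 * 122^256 * 122^512 * 122^1024 * 122^32768 * 122^131072 = 109 (mod 243); answer 109

109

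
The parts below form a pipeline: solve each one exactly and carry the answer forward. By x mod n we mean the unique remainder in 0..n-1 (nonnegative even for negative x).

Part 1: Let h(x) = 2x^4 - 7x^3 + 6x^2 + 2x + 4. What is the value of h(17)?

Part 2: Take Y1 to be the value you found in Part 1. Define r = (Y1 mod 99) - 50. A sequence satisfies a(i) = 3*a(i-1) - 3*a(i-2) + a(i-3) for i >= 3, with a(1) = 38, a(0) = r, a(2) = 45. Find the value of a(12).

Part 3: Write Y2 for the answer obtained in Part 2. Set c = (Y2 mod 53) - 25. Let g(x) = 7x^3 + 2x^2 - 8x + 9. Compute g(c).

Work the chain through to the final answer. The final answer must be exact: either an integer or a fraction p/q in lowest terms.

Part 1: 2*(17)^4 - 7*(17)^3 + 6*(17)^2 + 2*(17)^1 + 4 = (167042) + (-34391) + (1734) + (34) + (4) = 134423; answer 134423
Part 2: Y1 = 134423; r = 30; a(3) = 3*(45) - 3*(38) + 1*(30) = 51; iterating: a(3)=51, a(4)=56, a(5)=60, a(6)=63, a(7)=65, a(8)=66, a(9)=66, a(10)=65, a(11)=63, a(12)=60; answer 60
Part 3: Y2 = 60; c = -18; 7*(-18)^3 + 2*(-18)^2 - 8*(-18)^1 + 9 = (-40824) + (648) + (144) + (9) = -40023; answer -40023

-40023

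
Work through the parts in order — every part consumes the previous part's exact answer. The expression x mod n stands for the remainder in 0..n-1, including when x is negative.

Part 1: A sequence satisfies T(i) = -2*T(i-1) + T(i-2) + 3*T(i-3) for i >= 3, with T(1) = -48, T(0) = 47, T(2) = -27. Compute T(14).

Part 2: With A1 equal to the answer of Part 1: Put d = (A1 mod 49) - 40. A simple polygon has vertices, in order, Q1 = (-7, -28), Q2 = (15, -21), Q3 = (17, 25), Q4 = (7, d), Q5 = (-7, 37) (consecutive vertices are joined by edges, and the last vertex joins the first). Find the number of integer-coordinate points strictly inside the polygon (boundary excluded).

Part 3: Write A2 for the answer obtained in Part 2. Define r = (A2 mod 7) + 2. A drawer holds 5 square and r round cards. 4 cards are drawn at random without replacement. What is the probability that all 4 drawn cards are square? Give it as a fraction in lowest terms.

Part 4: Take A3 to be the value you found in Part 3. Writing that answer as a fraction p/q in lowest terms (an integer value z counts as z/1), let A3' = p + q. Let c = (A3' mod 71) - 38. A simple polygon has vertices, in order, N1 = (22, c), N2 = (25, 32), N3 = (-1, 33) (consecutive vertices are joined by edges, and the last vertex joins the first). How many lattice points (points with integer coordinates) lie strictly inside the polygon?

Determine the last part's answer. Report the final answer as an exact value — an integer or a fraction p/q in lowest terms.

Part 1: T(3) = -2*(-27) + 1*(-48) + 3*(47) = 147; iterating: T(3)=147, T(4)=-465, T(5)=996, T(6)=-2016, T(7)=3633, T(8)=-6294, T(9)=10173, T(10)=-15741, T(11)=22773, T(12)=-30768, T(13)=37086, T(14)=-36621; answer -36621
Part 2: A1 = -36621; d = -9; cross terms: (-7*-21 - 15*-28)=567, (15*25 - 17*-21)=732, (17*-9 - 7*25)=-328, (7*37 - -7*-9)=196, (-7*-28 - -7*37)=455; twice the area = |1622| = 1622; area = 811; boundary points = 1 + 2 + 2 + 2 + 65 = 72; strictly interior points = area - boundary/2 + 1 = 776; answer 776
Part 3: A2 = 776; r = 8; total draws C(13,4) = 715; favorable C(5,4) = 5; P = 1/143; answer 1/143
Part 4: A3 = 1/143; threaded value p + q = 144; c = -36; cross terms: (22*32 - 25*-36)=1604, (25*33 - -1*32)=857, (-1*-36 - 22*33)=-690; twice the area = |1771| = 1771; area = 1771/2; boundary points = 1 + 1 + 23 = 25; strictly interior points = area - boundary/2 + 1 = 874; answer 874

874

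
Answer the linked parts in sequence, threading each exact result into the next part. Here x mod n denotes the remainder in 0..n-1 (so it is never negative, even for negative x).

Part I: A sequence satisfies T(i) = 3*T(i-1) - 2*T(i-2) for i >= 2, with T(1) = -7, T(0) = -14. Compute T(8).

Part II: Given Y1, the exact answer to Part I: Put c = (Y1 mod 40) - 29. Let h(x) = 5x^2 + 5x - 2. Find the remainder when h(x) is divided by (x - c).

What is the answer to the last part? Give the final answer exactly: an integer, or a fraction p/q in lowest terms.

Part I: T(2) = 3*(-7) - 2*(-14) = 7; iterating: T(2)=7, T(3)=35, T(4)=91, T(5)=203, T(6)=427, T(7)=875, T(8)=1771; answer 1771
Part II: Y1 = 1771; c = -18; remainder = value at the root: 5*(-18)^2 + 5*(-18)^1 - 2 = (1620) + (-90) + (-2) = 1528; answer 1528

1528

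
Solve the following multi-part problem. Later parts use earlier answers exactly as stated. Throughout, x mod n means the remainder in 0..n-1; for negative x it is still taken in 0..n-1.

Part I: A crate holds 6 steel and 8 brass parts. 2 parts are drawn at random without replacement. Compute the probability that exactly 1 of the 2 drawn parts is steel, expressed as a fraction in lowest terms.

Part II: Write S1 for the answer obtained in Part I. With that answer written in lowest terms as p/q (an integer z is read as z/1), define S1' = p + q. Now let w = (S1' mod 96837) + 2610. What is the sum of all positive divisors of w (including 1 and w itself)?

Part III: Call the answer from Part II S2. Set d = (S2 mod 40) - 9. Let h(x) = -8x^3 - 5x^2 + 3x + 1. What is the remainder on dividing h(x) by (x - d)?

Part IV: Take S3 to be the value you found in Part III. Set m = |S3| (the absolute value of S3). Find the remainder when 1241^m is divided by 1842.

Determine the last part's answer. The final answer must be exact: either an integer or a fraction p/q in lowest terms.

47

Part I: total draws C(14,2) = 91; favorable C(6,1)*C(8,1) = 48; P = 48/91; answer 48/91
Part II: S1 = 48/91; threaded value p + q = 139; w = 2749; 2749 is prime, so its only divisors are 1 and 2749; sigma = 1 + 2749 = 2750; answer 2750
Part III: S2 = 2750; d = 21; remainder = value at the root: -8*(21)^3 - 5*(21)^2 + 3*(21)^1 + 1 = (-74088) + (-2205) + (63) + (1) = -76229; answer -76229
Part IV: S3 = -76229; m = 76229; squarings mod 1842: 1241^1=1241, 1241^2=169, 1241^4=931, 1241^8=1021, 1241^16=1711, 1241^32=583, 1241^64=961, 1241^128=679, 1241^256=541, 1241^512=1645, 1241^1024=127, 1241^2048=1393, 1241^4096=823, 1241^8192=1315, 1241^16384=1429, 1241^32768=1105, 1241^65536=1621; 1241^76229 = 1241^1 * 1241^4 * 1241^64 * 1241^128 * 1241^256 * 1241^2048 * 1241^8192 * 1241^65536 = 47 (mod 1842); answer 47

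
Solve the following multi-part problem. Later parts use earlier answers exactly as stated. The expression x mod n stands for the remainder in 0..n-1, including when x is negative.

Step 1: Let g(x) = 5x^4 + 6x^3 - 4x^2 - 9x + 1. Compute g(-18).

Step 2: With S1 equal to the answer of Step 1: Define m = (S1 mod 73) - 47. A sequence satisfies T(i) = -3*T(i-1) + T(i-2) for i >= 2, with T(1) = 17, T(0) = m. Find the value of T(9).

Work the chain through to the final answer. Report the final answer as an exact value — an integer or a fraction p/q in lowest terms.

Step 1: 5*(-18)^4 + 6*(-18)^3 - 4*(-18)^2 - 9*(-18)^1 + 1 = (524880) + (-34992) + (-1296) + (162) + (1) = 488755; answer 488755
Step 2: S1 = 488755; m = -27; T(2) = -3*(17) + 1*(-27) = -78; iterating: T(2)=-78, T(3)=251, T(4)=-831, T(5)=2744, T(6)=-9063, T(7)=29933, T(8)=-98862, T(9)=326519; answer 326519

326519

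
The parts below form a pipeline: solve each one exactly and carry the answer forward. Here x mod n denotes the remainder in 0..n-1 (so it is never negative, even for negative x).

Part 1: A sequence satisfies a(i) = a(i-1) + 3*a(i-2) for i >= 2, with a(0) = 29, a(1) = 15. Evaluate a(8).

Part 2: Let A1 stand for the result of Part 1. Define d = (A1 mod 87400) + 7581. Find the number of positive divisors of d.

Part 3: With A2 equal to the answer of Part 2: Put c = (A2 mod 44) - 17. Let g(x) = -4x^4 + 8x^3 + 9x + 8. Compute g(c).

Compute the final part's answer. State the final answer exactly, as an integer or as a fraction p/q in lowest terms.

Part 1: a(2) = 1*(15) + 3*(29) = 102; iterating: a(2)=102, a(3)=147, a(4)=453, a(5)=894, a(6)=2253, a(7)=4935, a(8)=11694; answer 11694
Part 2: A1 = 11694; d = 19275; 19275 = 3 * 5^2 * 257; number of divisors = (1+1) * (2+1) * (1+1) = 12; answer 12
Part 3: A2 = 12; c = -5; -4*(-5)^4 + 8*(-5)^3 + 9*(-5)^1 + 8 = (-2500) + (-1000) + (-45) + (8) = -3537; answer -3537

-3537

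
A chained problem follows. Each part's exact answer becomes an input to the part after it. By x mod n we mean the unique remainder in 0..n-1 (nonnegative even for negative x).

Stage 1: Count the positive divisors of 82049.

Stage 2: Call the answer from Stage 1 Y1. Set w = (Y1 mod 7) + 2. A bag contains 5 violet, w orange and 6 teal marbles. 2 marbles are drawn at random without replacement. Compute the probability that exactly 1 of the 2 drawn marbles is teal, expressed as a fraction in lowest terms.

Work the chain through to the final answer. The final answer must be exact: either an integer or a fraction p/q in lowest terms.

33/68

Stage 1: 82049 = 11 * 7459; number of divisors = (1+1) * (1+1) = 4; answer 4
Stage 2: Y1 = 4; w = 6; total draws C(17,2) = 136; favorable C(6,1)*C(11,1) = 66; P = 33/68; answer 33/68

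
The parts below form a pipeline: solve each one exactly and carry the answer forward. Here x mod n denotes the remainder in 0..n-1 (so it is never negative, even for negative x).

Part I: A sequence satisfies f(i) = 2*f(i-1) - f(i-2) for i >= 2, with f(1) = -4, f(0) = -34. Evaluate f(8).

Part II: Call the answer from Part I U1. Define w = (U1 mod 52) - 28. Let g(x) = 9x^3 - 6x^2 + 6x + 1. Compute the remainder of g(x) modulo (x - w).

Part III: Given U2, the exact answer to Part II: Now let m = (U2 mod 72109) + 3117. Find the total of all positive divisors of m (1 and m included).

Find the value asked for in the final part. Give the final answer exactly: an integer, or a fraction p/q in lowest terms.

32832

Part I: f(2) = 2*(-4) - 1*(-34) = 26; iterating: f(2)=26, f(3)=56, f(4)=86, f(5)=116, f(6)=146, f(7)=176, f(8)=206; answer 206
Part II: U1 = 206; w = 22; remainder = value at the root: 9*(22)^3 - 6*(22)^2 + 6*(22)^1 + 1 = (95832) + (-2904) + (132) + (1) = 93061; answer 93061
Part III: U2 = 93061; m = 24069; 24069 = 3 * 71 * 113; sigma = (1 + 3) * (1 + 71) * (1 + 113) = 4 * 72 * 114 = 32832; answer 32832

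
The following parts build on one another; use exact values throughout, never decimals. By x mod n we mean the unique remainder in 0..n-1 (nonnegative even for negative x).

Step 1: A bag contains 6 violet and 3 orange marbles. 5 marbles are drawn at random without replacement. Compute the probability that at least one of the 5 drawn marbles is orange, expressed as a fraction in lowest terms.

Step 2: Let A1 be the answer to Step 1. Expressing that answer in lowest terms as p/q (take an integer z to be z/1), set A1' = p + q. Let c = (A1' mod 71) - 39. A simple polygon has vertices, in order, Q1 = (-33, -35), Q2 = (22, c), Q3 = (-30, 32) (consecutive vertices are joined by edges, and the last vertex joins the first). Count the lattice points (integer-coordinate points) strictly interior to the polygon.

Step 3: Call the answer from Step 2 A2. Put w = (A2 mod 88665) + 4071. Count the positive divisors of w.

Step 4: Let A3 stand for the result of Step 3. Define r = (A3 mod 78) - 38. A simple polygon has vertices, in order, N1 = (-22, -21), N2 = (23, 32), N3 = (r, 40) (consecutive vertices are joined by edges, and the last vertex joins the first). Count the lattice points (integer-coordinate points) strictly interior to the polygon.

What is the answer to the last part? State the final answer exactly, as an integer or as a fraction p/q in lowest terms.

1743

Step 1: total draws C(9,5) = 126; complement C(6,5) = 6; favorable 126 - 6 = 120; P = 20/21; answer 20/21
Step 2: A1 = 20/21; threaded value p + q = 41; c = 2; cross terms: (-33*2 - 22*-35)=704, (22*32 - -30*2)=764, (-30*-35 - -33*32)=2106; twice the area = |3574| = 3574; area = 1787; boundary points = 1 + 2 + 1 = 4; strictly interior points = area - boundary/2 + 1 = 1786; answer 1786
Step 3: A2 = 1786; w = 5857; 5857 is prime, so its only divisors are 1 and 5857; count = 2; answer 2
Step 4: A3 = 2; r = -36; cross terms: (-22*32 - 23*-21)=-221, (23*40 - -36*32)=2072, (-36*-21 - -22*40)=1636; twice the area = |3487| = 3487; area = 3487/2; boundary points = 1 + 1 + 1 = 3; strictly interior points = area - boundary/2 + 1 = 1743; answer 1743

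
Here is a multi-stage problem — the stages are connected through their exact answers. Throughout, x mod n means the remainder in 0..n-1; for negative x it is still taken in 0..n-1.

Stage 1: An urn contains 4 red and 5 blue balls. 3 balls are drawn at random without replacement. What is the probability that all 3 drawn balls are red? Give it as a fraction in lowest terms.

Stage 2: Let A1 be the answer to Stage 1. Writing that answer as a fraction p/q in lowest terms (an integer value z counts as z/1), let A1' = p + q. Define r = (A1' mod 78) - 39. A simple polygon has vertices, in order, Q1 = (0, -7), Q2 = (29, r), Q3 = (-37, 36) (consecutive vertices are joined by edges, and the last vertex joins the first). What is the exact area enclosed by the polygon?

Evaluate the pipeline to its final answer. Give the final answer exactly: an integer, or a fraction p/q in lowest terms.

877/2

Stage 1: total draws C(9,3) = 84; favorable C(4,3) = 4; P = 1/21; answer 1/21
Stage 2: A1 = 1/21; threaded value p + q = 22; r = -17; cross terms: (0*-17 - 29*-7)=203, (29*36 - -37*-17)=415, (-37*-7 - 0*36)=259; twice the area = |877| = 877; area = 877/2; answer 877/2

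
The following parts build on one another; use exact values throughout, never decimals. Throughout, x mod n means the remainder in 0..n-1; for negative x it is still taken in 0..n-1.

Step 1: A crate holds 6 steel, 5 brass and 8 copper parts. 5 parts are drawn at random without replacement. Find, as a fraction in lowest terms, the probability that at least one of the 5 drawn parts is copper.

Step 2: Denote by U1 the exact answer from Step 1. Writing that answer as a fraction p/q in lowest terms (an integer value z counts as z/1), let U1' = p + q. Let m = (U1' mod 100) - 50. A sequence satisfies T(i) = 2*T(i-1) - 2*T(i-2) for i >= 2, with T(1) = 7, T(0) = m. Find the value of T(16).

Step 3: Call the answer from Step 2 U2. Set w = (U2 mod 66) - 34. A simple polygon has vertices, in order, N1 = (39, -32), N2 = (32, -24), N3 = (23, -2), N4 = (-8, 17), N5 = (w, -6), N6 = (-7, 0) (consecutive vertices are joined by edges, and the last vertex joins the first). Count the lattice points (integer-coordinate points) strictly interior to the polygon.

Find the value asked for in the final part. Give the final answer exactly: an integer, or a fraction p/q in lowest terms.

Step 1: total draws C(19,5) = 11628; complement C(11,5) = 462; favorable 11628 - 462 = 11166; P = 1861/1938; answer 1861/1938
Step 2: U1 = 1861/1938; threaded value p + q = 3799; m = 49; T(2) = 2*(7) - 2*(49) = -84; iterating: T(2)=-84, T(3)=-182, T(4)=-196, T(5)=-28, T(6)=336, T(7)=728, T(8)=784, T(9)=112, T(10)=-1344, T(11)=-2912, T(12)=-3136, T(13)=-448, T(14)=5376, T(15)=11648, T(16)=12544; answer 12544
Step 3: U2 = 12544; w = -30; cross terms: (39*-24 - 32*-32)=88, (32*-2 - 23*-24)=488, (23*17 - -8*-2)=375, (-8*-6 - -30*17)=558, (-30*0 - -7*-6)=-42, (-7*-32 - 39*0)=224; twice the area = |1691| = 1691; area = 1691/2; boundary points = 1 + 1 + 1 + 1 + 1 + 2 = 7; strictly interior points = area - boundary/2 + 1 = 843; answer 843

843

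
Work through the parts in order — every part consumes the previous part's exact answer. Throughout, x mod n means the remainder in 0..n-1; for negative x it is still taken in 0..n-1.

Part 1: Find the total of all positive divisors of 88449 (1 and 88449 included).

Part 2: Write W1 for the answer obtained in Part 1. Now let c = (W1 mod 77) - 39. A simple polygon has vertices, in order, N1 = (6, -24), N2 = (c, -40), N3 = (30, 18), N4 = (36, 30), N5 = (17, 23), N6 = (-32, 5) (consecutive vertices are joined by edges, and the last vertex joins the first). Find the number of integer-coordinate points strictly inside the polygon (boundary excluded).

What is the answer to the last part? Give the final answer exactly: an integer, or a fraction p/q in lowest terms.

Part 1: 88449 = 3 * 29483; sigma = (1 + 3) * (1 + 29483) = 4 * 29484 = 117936; answer 117936
Part 2: W1 = 117936; c = 10; cross terms: (6*-40 - 10*-24)=0, (10*18 - 30*-40)=1380, (30*30 - 36*18)=252, (36*23 - 17*30)=318, (17*5 - -32*23)=821, (-32*-24 - 6*5)=738; twice the area = |3509| = 3509; area = 3509/2; boundary points = 4 + 2 + 6 + 1 + 1 + 1 = 15; strictly interior points = area - boundary/2 + 1 = 1748; answer 1748

1748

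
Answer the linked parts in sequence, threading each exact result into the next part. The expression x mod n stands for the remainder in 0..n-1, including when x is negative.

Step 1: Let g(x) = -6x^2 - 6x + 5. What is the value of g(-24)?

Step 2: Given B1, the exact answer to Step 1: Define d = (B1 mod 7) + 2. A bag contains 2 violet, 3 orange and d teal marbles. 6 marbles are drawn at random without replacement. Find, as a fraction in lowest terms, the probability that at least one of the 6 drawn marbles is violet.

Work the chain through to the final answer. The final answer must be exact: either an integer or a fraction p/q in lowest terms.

Step 1: -6*(-24)^2 - 6*(-24)^1 + 5 = (-3456) + (144) + (5) = -3307; answer -3307
Step 2: B1 = -3307; d = 6; total draws C(11,6) = 462; complement C(9,6) = 84; favorable 462 - 84 = 378; P = 9/11; answer 9/11

9/11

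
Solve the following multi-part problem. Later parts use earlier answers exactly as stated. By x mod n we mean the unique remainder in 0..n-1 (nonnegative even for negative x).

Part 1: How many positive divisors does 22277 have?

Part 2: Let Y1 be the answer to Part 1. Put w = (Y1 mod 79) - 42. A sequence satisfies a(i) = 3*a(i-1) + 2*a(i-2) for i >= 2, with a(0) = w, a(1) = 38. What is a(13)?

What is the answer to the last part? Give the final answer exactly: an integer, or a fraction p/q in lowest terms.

55908722

Part 1: 22277 is prime, so its only divisors are 1 and 22277; count = 2; answer 2
Part 2: Y1 = 2; w = -40; a(2) = 3*(38) + 2*(-40) = 34; iterating: a(2)=34, a(3)=178, a(4)=602, a(5)=2162, a(6)=7690, a(7)=27394, a(8)=97562, a(9)=347474, a(10)=1237546, a(11)=4407586, a(12)=15697850, a(13)=55908722; answer 55908722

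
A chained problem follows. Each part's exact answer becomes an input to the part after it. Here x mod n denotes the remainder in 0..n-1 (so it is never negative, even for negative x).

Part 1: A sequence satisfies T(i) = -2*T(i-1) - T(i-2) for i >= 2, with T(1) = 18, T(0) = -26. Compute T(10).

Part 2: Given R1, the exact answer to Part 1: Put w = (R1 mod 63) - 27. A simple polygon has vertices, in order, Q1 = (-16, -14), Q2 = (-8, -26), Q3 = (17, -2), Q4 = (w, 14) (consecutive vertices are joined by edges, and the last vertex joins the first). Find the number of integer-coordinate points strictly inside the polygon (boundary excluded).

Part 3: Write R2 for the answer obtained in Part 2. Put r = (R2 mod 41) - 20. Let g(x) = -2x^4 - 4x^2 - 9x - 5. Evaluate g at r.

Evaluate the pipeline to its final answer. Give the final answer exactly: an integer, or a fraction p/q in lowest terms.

-168356

Part 1: T(2) = -2*(18) - 1*(-26) = -10; iterating: T(2)=-10, T(3)=2, T(4)=6, T(5)=-14, T(6)=22, T(7)=-30, T(8)=38, T(9)=-46, T(10)=54; answer 54
Part 2: R1 = 54; w = 27; cross terms: (-16*-26 - -8*-14)=304, (-8*-2 - 17*-26)=458, (17*14 - 27*-2)=292, (27*-14 - -16*14)=-154; twice the area = |900| = 900; area = 450; boundary points = 4 + 1 + 2 + 1 = 8; strictly interior points = area - boundary/2 + 1 = 447; answer 447
Part 3: R2 = 447; r = 17; -2*(17)^4 - 4*(17)^2 - 9*(17)^1 - 5 = (-167042) + (-1156) + (-153) + (-5) = -168356; answer -168356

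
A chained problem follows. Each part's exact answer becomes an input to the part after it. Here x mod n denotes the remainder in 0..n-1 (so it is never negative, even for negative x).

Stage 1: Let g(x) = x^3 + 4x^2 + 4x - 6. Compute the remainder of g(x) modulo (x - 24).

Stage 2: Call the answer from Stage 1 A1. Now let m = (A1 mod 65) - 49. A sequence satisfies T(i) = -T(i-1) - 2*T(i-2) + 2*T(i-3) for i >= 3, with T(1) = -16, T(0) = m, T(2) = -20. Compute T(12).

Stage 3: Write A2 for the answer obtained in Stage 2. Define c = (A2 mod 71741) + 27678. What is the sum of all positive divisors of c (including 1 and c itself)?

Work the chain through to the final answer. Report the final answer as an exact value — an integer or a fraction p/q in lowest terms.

Stage 1: remainder = value at the root: 1*(24)^3 + 4*(24)^2 + 4*(24)^1 - 6 = (13824) + (2304) + (96) + (-6) = 16218; answer 16218
Stage 2: A1 = 16218; m = -16; T(3) = -1*(-20) - 2*(-16) + 2*(-16) = 20; iterating: T(3)=20, T(4)=-12, T(5)=-68, T(6)=132, T(7)=-20, T(8)=-380, T(9)=684, T(10)=36, T(11)=-2164, T(12)=3460; answer 3460
Stage 3: A2 = 3460; c = 31138; 31138 = 2 * 15569; sigma = (1 + 2) * (1 + 15569) = 3 * 15570 = 46710; answer 46710

46710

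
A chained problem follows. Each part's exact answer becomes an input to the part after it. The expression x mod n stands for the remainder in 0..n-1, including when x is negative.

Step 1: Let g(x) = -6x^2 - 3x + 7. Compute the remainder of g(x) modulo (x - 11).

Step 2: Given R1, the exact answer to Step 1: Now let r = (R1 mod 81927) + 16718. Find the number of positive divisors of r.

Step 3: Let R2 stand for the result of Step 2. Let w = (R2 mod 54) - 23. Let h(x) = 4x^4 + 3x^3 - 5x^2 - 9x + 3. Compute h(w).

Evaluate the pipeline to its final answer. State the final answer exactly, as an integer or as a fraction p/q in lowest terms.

Step 1: remainder = value at the root: -6*(11)^2 - 3*(11)^1 + 7 = (-726) + (-33) + (7) = -752; answer -752
Step 2: R1 = -752; r = 97893; 97893 = 3^2 * 73 * 149; number of divisors = (2+1) * (1+1) * (1+1) = 12; answer 12
Step 3: R2 = 12; w = -11; 4*(-11)^4 + 3*(-11)^3 - 5*(-11)^2 - 9*(-11)^1 + 3 = (58564) + (-3993) + (-605) + (99) + (3) = 54068; answer 54068

54068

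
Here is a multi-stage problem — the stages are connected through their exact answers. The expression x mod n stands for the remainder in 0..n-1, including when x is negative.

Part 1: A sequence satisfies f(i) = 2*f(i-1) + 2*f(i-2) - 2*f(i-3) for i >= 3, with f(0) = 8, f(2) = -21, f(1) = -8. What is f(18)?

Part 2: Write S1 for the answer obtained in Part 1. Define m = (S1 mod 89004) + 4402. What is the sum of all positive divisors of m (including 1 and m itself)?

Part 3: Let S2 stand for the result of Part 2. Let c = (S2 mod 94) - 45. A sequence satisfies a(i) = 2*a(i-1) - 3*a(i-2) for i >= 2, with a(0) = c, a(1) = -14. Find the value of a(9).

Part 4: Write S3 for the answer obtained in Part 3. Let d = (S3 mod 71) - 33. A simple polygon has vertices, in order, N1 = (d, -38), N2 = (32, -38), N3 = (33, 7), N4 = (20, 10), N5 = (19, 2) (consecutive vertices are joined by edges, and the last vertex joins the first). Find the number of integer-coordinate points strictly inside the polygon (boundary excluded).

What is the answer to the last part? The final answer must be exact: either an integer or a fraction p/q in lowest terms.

Part 1: f(3) = 2*(-21) + 2*(-8) - 2*(8) = -74; iterating: f(3)=-74, f(4)=-174, f(5)=-454, f(6)=-1108, f(7)=-2776, f(8)=-6860, f(9)=-17056, f(10)=-42280, f(11)=-104952, f(12)=-260352, f(13)=-646048, f(14)=-1602896, f(15)=-3977184, f(16)=-9868064, f(17)=-24484704, f(18)=-60751168; answer -60751168
Part 2: S1 = -60751168; m = 42966; 42966 = 2 * 3^2 * 7 * 11 * 31; sigma = (1 + 2) * (1 + 3 + 9) * (1 + 7) * (1 + 11) * (1 + 31) = 3 * 13 * 8 * 12 * 32 = 119808; answer 119808
Part 3: S2 = 119808; c = 7; a(2) = 2*(-14) - 3*(7) = -49; iterating: a(2)=-49, a(3)=-56, a(4)=35, a(5)=238, a(6)=371, a(7)=28, a(8)=-1057, a(9)=-2198; answer -2198
Part 4: S3 = -2198; d = -30; cross terms: (-30*-38 - 32*-38)=2356, (32*7 - 33*-38)=1478, (33*10 - 20*7)=190, (20*2 - 19*10)=-150, (19*-38 - -30*2)=-662; twice the area = |3212| = 3212; area = 1606; boundary points = 62 + 1 + 1 + 1 + 1 = 66; strictly interior points = area - boundary/2 + 1 = 1574; answer 1574

1574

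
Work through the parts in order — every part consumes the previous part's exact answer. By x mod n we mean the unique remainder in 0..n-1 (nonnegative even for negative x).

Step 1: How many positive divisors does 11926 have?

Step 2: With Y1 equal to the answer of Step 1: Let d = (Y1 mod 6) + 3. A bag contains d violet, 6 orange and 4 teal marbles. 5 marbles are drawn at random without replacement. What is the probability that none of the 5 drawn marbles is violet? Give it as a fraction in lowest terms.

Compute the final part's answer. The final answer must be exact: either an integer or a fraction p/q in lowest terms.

Step 1: 11926 = 2 * 67 * 89; number of divisors = (1+1) * (1+1) * (1+1) = 8; answer 8
Step 2: Y1 = 8; d = 5; total draws C(15,5) = 3003; favorable C(10,5) = 252; P = 12/143; answer 12/143

12/143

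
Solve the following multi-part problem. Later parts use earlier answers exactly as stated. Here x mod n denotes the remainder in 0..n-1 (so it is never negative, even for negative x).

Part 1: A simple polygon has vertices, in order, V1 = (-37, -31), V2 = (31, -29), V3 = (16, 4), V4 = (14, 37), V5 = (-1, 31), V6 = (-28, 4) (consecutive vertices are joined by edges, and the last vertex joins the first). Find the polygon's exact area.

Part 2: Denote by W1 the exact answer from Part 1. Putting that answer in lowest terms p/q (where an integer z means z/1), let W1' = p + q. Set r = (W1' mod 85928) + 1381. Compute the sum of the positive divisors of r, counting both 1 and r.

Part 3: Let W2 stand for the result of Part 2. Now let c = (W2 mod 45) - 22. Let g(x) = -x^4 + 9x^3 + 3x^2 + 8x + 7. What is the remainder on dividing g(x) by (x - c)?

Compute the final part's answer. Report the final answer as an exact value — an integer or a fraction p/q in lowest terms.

Part 1: cross terms: (-37*-29 - 31*-31)=2034, (31*4 - 16*-29)=588, (16*37 - 14*4)=536, (14*31 - -1*37)=471, (-1*4 - -28*31)=864, (-28*-31 - -37*4)=1016; twice the area = |5509| = 5509; area = 5509/2; answer 5509/2
Part 2: W1 = 5509/2; threaded value p + q = 5511; r = 6892; 6892 = 2^2 * 1723; sigma = (1 + 2 + 4) * (1 + 1723) = 7 * 1724 = 12068; answer 12068
Part 3: W2 = 12068; c = -14; remainder = value at the root: -1*(-14)^4 + 9*(-14)^3 + 3*(-14)^2 + 8*(-14)^1 + 7 = (-38416) + (-24696) + (588) + (-112) + (7) = -62629; answer -62629

-62629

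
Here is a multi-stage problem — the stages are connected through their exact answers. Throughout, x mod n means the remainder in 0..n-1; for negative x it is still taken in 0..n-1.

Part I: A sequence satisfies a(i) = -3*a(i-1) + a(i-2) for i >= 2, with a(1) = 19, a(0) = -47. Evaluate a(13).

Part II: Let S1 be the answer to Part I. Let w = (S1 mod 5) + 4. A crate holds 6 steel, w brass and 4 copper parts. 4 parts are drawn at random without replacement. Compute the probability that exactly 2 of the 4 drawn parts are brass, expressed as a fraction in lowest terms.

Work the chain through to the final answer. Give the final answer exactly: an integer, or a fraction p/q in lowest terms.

Part I: a(2) = -3*(19) + 1*(-47) = -104; iterating: a(2)=-104, a(3)=331, a(4)=-1097, a(5)=3622, a(6)=-11963, a(7)=39511, a(8)=-130496, a(9)=430999, a(10)=-1423493, a(11)=4701478, a(12)=-15527927, a(13)=51285259; answer 51285259
Part II: S1 = 51285259; w = 8; total draws C(18,4) = 3060; favorable C(8,2)*C(10,2) = 1260; P = 7/17; answer 7/17

7/17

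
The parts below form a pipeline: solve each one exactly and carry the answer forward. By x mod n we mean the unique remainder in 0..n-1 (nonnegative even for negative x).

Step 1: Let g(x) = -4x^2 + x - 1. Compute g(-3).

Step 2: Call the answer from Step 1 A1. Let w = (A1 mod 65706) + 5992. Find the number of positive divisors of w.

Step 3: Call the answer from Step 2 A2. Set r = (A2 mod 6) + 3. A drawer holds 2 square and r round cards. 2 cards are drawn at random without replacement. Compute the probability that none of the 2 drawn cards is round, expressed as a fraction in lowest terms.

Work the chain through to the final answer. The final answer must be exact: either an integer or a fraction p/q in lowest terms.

Step 1: -4*(-3)^2 + 1*(-3)^1 - 1 = (-36) + (-3) + (-1) = -40; answer -40
Step 2: A1 = -40; w = 71658; 71658 = 2 * 3^3 * 1327; number of divisors = (1+1) * (3+1) * (1+1) = 16; answer 16
Step 3: A2 = 16; r = 7; total draws C(9,2) = 36; favorable C(2,2) = 1; P = 1/36; answer 1/36

1/36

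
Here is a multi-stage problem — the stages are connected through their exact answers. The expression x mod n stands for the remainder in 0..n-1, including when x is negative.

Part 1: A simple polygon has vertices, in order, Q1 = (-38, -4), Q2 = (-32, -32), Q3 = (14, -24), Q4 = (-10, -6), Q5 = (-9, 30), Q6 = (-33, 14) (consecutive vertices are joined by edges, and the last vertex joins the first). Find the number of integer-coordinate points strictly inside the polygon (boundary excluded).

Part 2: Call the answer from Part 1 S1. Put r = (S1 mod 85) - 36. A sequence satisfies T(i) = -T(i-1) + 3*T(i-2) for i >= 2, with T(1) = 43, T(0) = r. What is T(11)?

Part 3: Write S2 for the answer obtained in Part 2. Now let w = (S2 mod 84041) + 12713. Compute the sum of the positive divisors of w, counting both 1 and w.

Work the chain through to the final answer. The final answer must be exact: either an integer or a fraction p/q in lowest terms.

Part 1: cross terms: (-38*-32 - -32*-4)=1088, (-32*-24 - 14*-32)=1216, (14*-6 - -10*-24)=-324, (-10*30 - -9*-6)=-354, (-9*14 - -33*30)=864, (-33*-4 - -38*14)=664; twice the area = |3154| = 3154; area = 1577; boundary points = 2 + 2 + 6 + 1 + 8 + 1 = 20; strictly interior points = area - boundary/2 + 1 = 1568; answer 1568
Part 2: S1 = 1568; r = 2; T(2) = -1*(43) + 3*(2) = -37; iterating: T(2)=-37, T(3)=166, T(4)=-277, T(5)=775, T(6)=-1606, T(7)=3931, T(8)=-8749, T(9)=20542, T(10)=-46789, T(11)=108415; answer 108415
Part 3: S2 = 108415; w = 37087; 37087 is prime, so its only divisors are 1 and 37087; sigma = 1 + 37087 = 37088; answer 37088

37088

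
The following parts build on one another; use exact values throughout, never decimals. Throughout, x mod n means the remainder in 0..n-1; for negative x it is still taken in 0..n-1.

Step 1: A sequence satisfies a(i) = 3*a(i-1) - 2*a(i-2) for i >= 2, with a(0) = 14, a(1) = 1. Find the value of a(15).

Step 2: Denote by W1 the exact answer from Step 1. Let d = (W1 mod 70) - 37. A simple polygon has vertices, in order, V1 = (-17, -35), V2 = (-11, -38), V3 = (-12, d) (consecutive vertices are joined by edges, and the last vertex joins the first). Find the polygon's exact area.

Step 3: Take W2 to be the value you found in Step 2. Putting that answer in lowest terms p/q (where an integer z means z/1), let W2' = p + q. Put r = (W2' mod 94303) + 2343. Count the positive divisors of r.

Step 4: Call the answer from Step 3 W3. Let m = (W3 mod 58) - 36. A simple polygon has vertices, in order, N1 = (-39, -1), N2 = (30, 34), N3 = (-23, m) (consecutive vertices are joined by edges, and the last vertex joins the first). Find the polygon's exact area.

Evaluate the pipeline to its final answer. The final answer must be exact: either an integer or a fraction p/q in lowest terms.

2423/2

Step 1: a(2) = 3*(1) - 2*(14) = -25; iterating: a(2)=-25, a(3)=-77, a(4)=-181, a(5)=-389, a(6)=-805, a(7)=-1637, a(8)=-3301, a(9)=-6629, a(10)=-13285, a(11)=-26597, a(12)=-53221, a(13)=-106469, a(14)=-212965, a(15)=-425957; answer -425957
Step 2: W1 = -425957; d = 26; cross terms: (-17*-38 - -11*-35)=261, (-11*26 - -12*-38)=-742, (-12*-35 - -17*26)=862; twice the area = |381| = 381; area = 381/2; answer 381/2
Step 3: W2 = 381/2; threaded value p + q = 383; r = 2726; 2726 = 2 * 29 * 47; number of divisors = (1+1) * (1+1) * (1+1) = 8; answer 8
Step 4: W3 = 8; m = -28; cross terms: (-39*34 - 30*-1)=-1296, (30*-28 - -23*34)=-58, (-23*-1 - -39*-28)=-1069; twice the area = |-2423| = 2423; area = 2423/2; answer 2423/2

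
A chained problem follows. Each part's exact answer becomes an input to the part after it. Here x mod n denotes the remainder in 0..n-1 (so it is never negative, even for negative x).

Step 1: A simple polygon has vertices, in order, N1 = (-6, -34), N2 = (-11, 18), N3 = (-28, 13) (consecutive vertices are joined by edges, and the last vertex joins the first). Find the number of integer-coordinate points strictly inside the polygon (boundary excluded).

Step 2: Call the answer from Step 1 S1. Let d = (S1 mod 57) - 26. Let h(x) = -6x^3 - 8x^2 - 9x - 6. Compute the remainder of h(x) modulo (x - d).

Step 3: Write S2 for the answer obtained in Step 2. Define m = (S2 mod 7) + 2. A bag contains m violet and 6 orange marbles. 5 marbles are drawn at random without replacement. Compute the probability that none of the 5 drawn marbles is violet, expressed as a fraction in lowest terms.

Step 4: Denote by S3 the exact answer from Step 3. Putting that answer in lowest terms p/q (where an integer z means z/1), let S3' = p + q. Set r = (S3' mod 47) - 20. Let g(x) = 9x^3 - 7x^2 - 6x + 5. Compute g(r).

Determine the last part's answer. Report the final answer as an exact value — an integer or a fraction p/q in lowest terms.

-283

Step 1: cross terms: (-6*18 - -11*-34)=-482, (-11*13 - -28*18)=361, (-28*-34 - -6*13)=1030; twice the area = |909| = 909; area = 909/2; boundary points = 1 + 1 + 1 = 3; strictly interior points = area - boundary/2 + 1 = 454; answer 454
Step 2: S1 = 454; d = 29; remainder = value at the root: -6*(29)^3 - 8*(29)^2 - 9*(29)^1 - 6 = (-146334) + (-6728) + (-261) + (-6) = -153329; answer -153329
Step 3: S2 = -153329; m = 8; total draws C(14,5) = 2002; favorable C(6,5) = 6; P = 3/1001; answer 3/1001
Step 4: S3 = 3/1001; threaded value p + q = 1004; r = -3; 9*(-3)^3 - 7*(-3)^2 - 6*(-3)^1 + 5 = (-243) + (-63) + (18) + (5) = -283; answer -283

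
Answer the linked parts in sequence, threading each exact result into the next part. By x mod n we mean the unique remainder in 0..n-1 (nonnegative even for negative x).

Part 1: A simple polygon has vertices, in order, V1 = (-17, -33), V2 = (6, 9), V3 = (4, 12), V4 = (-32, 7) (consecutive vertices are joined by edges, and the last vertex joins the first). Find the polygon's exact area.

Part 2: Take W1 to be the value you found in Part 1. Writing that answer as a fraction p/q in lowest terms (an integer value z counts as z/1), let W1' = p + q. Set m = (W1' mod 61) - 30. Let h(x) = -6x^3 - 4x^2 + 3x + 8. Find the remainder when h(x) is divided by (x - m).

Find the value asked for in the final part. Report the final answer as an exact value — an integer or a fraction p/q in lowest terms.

-10900

Part 1: cross terms: (-17*9 - 6*-33)=45, (6*12 - 4*9)=36, (4*7 - -32*12)=412, (-32*-33 - -17*7)=1175; twice the area = |1668| = 1668; area = 834; answer 834
Part 2: W1 = 834; threaded value p + q = 835; m = 12; remainder = value at the root: -6*(12)^3 - 4*(12)^2 + 3*(12)^1 + 8 = (-10368) + (-576) + (36) + (8) = -10900; answer -10900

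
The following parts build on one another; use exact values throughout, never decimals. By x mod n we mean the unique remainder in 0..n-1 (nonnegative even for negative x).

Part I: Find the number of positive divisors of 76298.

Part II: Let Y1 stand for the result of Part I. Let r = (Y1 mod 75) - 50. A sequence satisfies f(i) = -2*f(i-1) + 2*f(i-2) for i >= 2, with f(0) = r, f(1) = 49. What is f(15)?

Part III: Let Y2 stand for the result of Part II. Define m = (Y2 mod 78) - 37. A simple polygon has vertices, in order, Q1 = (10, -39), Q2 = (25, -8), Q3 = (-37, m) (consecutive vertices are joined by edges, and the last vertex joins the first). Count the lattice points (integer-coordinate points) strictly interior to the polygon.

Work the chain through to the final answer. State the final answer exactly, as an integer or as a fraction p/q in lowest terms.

818

Part I: 76298 = 2 * 38149; number of divisors = (1+1) * (1+1) = 4; answer 4
Part II: Y1 = 4; r = -46; f(2) = -2*(49) + 2*(-46) = -190; iterating: f(2)=-190, f(3)=478, f(4)=-1336, f(5)=3628, f(6)=-9928, f(7)=27112, f(8)=-74080, f(9)=202384, f(10)=-552928, f(11)=1510624, f(12)=-4127104, f(13)=11275456, f(14)=-30805120, f(15)=84161152; answer 84161152
Part III: Y2 = 84161152; m = -27; cross terms: (10*-8 - 25*-39)=895, (25*-27 - -37*-8)=-971, (-37*-39 - 10*-27)=1713; twice the area = |1637| = 1637; area = 1637/2; boundary points = 1 + 1 + 1 = 3; strictly interior points = area - boundary/2 + 1 = 818; answer 818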